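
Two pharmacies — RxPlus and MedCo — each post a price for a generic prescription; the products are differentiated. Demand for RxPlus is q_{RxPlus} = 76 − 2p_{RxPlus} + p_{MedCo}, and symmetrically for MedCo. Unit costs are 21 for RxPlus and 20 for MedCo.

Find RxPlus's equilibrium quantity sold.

36.4

RxPlus's profit: π = (p_{RxPlus} − 21)(76 − 2p_{RxPlus} + p_{MedCo}).
∂π/∂p_{RxPlus} = 118 − 4p_{RxPlus} + p_{MedCo} = 0 ⇒ p_{RxPlus} = 29.5 + 0.25p_{MedCo}.
Similarly p_{MedCo} = 29 + 0.25p_{RxPlus}.
Solving the two reaction functions simultaneously: (1 − (0.25)(0.25))p_{RxPlus} = 29.5 + 0.25·29, so 0.9375p_{RxPlus} = 36.75 and p_{RxPlus} = 39.2.
Then p_{MedCo} = 29 + 0.25·39.2 = 38.8.
q_{RxPlus} = 76 − 2·39.2 + 38.8 = 36.4.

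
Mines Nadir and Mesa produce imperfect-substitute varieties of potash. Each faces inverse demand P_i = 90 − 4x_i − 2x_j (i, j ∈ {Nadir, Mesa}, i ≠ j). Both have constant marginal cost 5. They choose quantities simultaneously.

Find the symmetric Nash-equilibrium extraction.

Mine Nadir's profit: π = x_{Nadir}(90 − 4x_{Nadir} − 2x_{Mesa}) − 5x_{Nadir}.
∂π/∂x_{Nadir} = 85 − 8x_{Nadir} − 2x_{Mesa} = 0 ⇒ x_{Nadir} = 10.625 − 0.25x_{Mesa}.
Setting x_{Nadir} = x_{Mesa} in the reaction function: x_{Nadir} = 10.625 − 0.25x_{Nadir}, so x_{Nadir} = 10.625 / 1.25 = 8.5.

8.5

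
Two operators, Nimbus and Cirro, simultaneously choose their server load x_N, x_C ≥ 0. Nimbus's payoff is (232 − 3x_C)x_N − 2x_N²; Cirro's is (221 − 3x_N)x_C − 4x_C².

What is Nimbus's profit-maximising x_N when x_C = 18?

44.5

Expanding Nimbus's payoff: 232x_N − 3x_Cx_N − 2x_N².
∂π/∂x_N = 232 − 3x_C − 4x_N = 0, so x_N = 58 − 0.75x_C.
At x_C = 18: x_N = 58 − 0.75·18 = 44.5.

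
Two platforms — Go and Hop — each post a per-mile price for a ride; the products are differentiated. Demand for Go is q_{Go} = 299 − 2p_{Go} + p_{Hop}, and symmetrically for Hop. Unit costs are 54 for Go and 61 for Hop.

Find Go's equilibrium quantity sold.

Go's profit: π = (p_{Go} − 54)(299 − 2p_{Go} + p_{Hop}).
∂π/∂p_{Go} = 407 − 4p_{Go} + p_{Hop} = 0 ⇒ p_{Go} = 101.75 + 0.25p_{Hop}.
Similarly p_{Hop} = 105.25 + 0.25p_{Go}.
Solving the two reaction functions simultaneously: (1 − (0.25)(0.25))p_{Go} = 101.75 + 0.25·105.25, so 0.9375p_{Go} = 128.0625 and p_{Go} = 136.6.
Then p_{Hop} = 105.25 + 0.25·136.6 = 139.4.
q_{Go} = 299 − 2·136.6 + 139.4 = 165.2.

165.2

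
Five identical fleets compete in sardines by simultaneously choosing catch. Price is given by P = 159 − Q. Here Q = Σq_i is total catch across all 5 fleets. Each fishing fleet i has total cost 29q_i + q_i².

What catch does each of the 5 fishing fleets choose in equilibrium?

16.25

A representative fishing fleet's profit is π_i = q_i(159 − Q) − 29q_i − q_i², with Q = q_i + Σ_{j≠i} q_j.
First-order condition: 130 − 4q_i − Σ_{j≠i} q_j = 0.
With identical fishing fleets, set every q_j = q: then 130 − 4q − 4q = 0, i.e. q = 130/8 = 16.25.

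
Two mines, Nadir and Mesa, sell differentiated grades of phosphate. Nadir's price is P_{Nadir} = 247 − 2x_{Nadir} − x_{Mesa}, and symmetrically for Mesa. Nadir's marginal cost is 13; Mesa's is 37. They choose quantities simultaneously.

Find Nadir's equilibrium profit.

Mine Nadir's profit: π = x_{Nadir}(247 − 2x_{Nadir} − x_{Mesa}) − 13x_{Nadir}.
∂π/∂x_{Nadir} = 234 − 4x_{Nadir} − x_{Mesa} = 0 ⇒ x_{Nadir} = 58.5 − 0.25x_{Mesa}.
Similarly x_{Mesa} = 52.5 − 0.25x_{Nadir}.
Plugging x_{Mesa} into Nadir's best response: x_{Nadir} = 58.5 − 0.25(52.5 − 0.25x_{Nadir}) ⇒ 0.9375x_{Nadir} = 45.375, so x_{Nadir} = 48.4.
Then x_{Mesa} = 52.5 − 0.25·48.4 = 40.4.
P_{Nadir} = 247 − 2·48.4 − 40.4 = 109.8.
Profit = (109.8 − 13)·48.4 = 4685.12.

4685.12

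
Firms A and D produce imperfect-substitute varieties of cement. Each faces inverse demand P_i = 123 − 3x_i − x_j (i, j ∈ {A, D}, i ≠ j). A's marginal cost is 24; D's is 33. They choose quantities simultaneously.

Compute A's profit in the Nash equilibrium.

Firm A's profit: π = x_A(123 − 3x_A − x_D) − 24x_A.
∂π/∂x_A = 99 − 6x_A − x_D = 0 ⇒ x_A = 16.5 − (1/6)x_D.
Similarly x_D = 15 − (1/6)x_A.
Solving the two reaction functions simultaneously: (1 − (−1/6)(−1/6))x_A = 16.5 − (1/6)·15, so (35/36)x_A = 14 and x_A = 14.4.
Then x_D = 15 − (1/6)·14.4 = 12.6.
P_A = 123 − 3·14.4 − 12.6 = 67.2.
Profit = (67.2 − 24)·14.4 = 622.08.

622.08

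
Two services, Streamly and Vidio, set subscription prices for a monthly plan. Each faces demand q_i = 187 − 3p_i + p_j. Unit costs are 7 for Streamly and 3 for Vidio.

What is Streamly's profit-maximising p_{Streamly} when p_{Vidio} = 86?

Streamly's profit: π = (p_{Streamly} − 7)(187 − 3p_{Streamly} + p_{Vidio}).
∂π/∂p_{Streamly} = 208 − 6p_{Streamly} + p_{Vidio} = 0 ⇒ p_{Streamly} = 104/3 + (1/6)p_{Vidio}.
At p_{Vidio} = 86: p_{Streamly} = 104/3 + (1/6)·86 = 49.

49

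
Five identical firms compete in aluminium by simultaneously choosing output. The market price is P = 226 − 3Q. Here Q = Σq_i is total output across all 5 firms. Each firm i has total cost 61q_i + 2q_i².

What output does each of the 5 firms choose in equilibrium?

7.5

A representative firm's profit is π_i = q_i(226 − 3Q) − 61q_i − 2q_i², with Q = q_i + Σ_{j≠i} q_j.
First-order condition: 165 − 10q_i − 3Σ_{j≠i} q_j = 0.
With identical firms, set every q_j = q: then 165 − 10q − 12q = 0, i.e. q = 165/22 = 7.5.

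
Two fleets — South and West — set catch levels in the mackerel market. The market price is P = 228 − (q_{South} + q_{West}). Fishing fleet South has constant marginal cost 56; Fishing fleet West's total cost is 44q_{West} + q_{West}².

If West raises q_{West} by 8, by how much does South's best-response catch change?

-4

Fishing fleet South's profit: π = q_{South}(228 − (q_{South} + q_{West})) − 56q_{South}.
∂π/∂q_{South} = 172 − 2q_{South} − q_{West} = 0, so q_{South} = 86 − 0.5q_{West}.
The reaction-function slope is −0.5, so an 8-unit rise in q_{West} moves q_{South} by −0.5 × 8 = −4. South's best response falls — the actions are strategic substitutes.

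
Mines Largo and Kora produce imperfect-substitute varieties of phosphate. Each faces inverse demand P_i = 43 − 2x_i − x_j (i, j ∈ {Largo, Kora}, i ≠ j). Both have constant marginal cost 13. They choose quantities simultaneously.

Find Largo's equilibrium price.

Mine Largo's profit: π = x_{Largo}(43 − 2x_{Largo} − x_{Kora}) − 13x_{Largo}.
∂π/∂x_{Largo} = 30 − 4x_{Largo} − x_{Kora} = 0 ⇒ x_{Largo} = 7.5 − 0.25x_{Kora}.
The game is symmetric, so in equilibrium x_{Kora} = x_{Largo}: the reaction function gives 1.25x_{Largo} = 7.5, hence x_{Largo} = 6.
P_{Largo} = 43 − 2·6 − 6 = 25.

25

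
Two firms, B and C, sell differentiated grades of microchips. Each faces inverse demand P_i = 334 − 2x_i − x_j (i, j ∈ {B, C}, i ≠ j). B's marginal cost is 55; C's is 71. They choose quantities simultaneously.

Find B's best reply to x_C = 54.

Firm B's profit: π = x_B(334 − 2x_B − x_C) − 55x_B.
∂π/∂x_B = 279 − 4x_B − x_C = 0 ⇒ x_B = 69.75 − 0.25x_C.
At x_C = 54: x_B = 69.75 − 0.25·54 = 56.25.

56.25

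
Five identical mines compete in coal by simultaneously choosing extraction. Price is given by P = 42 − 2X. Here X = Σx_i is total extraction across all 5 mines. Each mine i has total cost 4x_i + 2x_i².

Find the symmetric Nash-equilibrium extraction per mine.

2.375

A representative mine's profit is π_i = x_i(42 − 2X) − 4x_i − 2x_i², with X = x_i + Σ_{j≠i} x_j.
First-order condition: 38 − 8x_i − 2Σ_{j≠i} x_j = 0.
In a symmetric equilibrium every mine chooses the same x, so Σ_{j≠i} x_j = 4x. The condition becomes 38 − 16x = 0, giving x = 38/16 = 2.375.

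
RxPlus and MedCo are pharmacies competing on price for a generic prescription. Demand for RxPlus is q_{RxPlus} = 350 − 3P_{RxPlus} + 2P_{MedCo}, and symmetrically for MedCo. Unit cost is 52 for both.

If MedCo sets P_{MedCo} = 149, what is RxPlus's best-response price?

134

RxPlus's profit: π = (P_{RxPlus} − 52)(350 − 3P_{RxPlus} + 2P_{MedCo}).
∂π/∂P_{RxPlus} = 506 − 6P_{RxPlus} + 2P_{MedCo} = 0 ⇒ P_{RxPlus} = 253/3 + (1/3)P_{MedCo}.
At P_{MedCo} = 149: P_{RxPlus} = 253/3 + (1/3)·149 = 134.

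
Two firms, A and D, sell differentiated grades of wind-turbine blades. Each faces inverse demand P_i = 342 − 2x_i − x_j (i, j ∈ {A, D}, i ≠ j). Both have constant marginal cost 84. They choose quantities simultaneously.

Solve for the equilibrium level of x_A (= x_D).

Firm A's profit: π = x_A(342 − 2x_A − x_D) − 84x_A.
∂π/∂x_A = 258 − 4x_A − x_D = 0 ⇒ x_A = 64.5 − 0.25x_D.
By symmetry x_D = x_A; substituting into the reaction function, 1.25x_A = 64.5 and x_A = 51.6.

51.6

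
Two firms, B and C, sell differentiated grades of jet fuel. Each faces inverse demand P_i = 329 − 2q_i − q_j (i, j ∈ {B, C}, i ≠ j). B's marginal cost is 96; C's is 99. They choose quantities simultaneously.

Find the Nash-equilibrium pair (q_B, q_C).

46.8, 45.8

Firm B's profit: π = q_B(329 − 2q_B − q_C) − 96q_B.
∂π/∂q_B = 233 − 4q_B − q_C = 0 ⇒ q_B = 58.25 − 0.25q_C.
Similarly q_C = 57.5 − 0.25q_B.
Substituting the second reaction function into the first: q_B = 58.25 − 0.25(57.5 − 0.25q_B), which gives 0.9375q_B = 43.875 ⇒ q_B = 46.8.
Then q_C = 57.5 − 0.25·46.8 = 45.8.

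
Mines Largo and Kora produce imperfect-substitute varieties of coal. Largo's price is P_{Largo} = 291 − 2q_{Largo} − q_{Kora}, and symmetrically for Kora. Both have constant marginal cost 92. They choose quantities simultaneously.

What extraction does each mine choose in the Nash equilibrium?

Mine Largo's profit: π = q_{Largo}(291 − 2q_{Largo} − q_{Kora}) − 92q_{Largo}.
∂π/∂q_{Largo} = 199 − 4q_{Largo} − q_{Kora} = 0 ⇒ q_{Largo} = 49.75 − 0.25q_{Kora}.
By symmetry q_{Kora} = q_{Largo}; substituting into the reaction function, 1.25q_{Largo} = 49.75 and q_{Largo} = 39.8.

39.8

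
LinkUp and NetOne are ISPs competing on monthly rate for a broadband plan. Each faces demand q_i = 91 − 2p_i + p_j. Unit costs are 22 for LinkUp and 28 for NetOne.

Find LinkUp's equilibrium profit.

1132.88

LinkUp's profit: π = (p_{LinkUp} − 22)(91 − 2p_{LinkUp} + p_{NetOne}).
∂π/∂p_{LinkUp} = 135 − 4p_{LinkUp} + p_{NetOne} = 0 ⇒ p_{LinkUp} = 33.75 + 0.25p_{NetOne}.
Similarly p_{NetOne} = 36.75 + 0.25p_{LinkUp}.
Substituting the second reaction function into the first: p_{LinkUp} = 33.75 + 0.25(36.75 + 0.25p_{LinkUp}), which gives 0.9375p_{LinkUp} = 42.9375 ⇒ p_{LinkUp} = 45.8.
Then p_{NetOne} = 36.75 + 0.25·45.8 = 48.2.
q_{LinkUp} = 91 − 2·45.8 + 48.2 = 47.6.
Profit = (45.8 − 22)·47.6 = 1132.88.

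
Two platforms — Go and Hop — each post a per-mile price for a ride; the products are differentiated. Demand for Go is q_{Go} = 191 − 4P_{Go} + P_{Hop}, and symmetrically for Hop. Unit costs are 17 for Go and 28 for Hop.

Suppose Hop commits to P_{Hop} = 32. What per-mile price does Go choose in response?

36.375

Go's profit: π = (P_{Go} − 17)(191 − 4P_{Go} + P_{Hop}).
∂π/∂P_{Go} = 259 − 8P_{Go} + P_{Hop} = 0 ⇒ P_{Go} = 32.375 + 0.125P_{Hop}.
At P_{Hop} = 32: P_{Go} = 32.375 + 0.125·32 = 36.375.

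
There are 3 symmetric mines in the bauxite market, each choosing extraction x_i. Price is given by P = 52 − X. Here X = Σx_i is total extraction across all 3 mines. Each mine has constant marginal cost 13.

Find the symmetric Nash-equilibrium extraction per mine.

9.75

A representative mine's profit is π_i = x_i(52 − X) − 13x_i, with X = x_i + Σ_{j≠i} x_j.
First-order condition: 39 − 2x_i − Σ_{j≠i} x_j = 0.
In a symmetric equilibrium every mine chooses the same x, so Σ_{j≠i} x_j = 2x. The condition becomes 39 − 4x = 0, giving x = 39/4 = 9.75.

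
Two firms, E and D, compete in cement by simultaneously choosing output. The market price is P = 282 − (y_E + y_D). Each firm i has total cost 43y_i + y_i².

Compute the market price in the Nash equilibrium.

186.4

Firm E's profit: π = y_E(282 − (y_E + y_D)) − 43y_E − y_E².
∂π/∂y_E = 239 − 4y_E − y_D = 0, so y_E = 59.75 − 0.25y_D.
By symmetry y_D = y_E; substituting into the reaction function, 1.25y_E = 59.75 and y_E = 47.8.
Equilibrium price: P = 282 − 95.6 = 186.4.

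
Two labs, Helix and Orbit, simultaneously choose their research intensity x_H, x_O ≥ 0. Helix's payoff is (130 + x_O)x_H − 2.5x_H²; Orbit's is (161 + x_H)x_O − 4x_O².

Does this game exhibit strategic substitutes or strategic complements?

strategic complements

Expanding Helix's payoff: 130x_H + x_Ox_H − 2.5x_H².
∂π/∂x_H = 130 + x_O − 5x_H = 0, so x_H = 26 + 0.2x_O.
The best-response slope dx_H/dx_O = 0.2 > 0: the reaction function is upward-sloping, so the choices are strategic complements.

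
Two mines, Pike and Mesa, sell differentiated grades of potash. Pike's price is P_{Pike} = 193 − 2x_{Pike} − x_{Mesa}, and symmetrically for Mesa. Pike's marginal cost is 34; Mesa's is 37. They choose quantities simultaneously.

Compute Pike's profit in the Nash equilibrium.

2048

Mine Pike's profit: π = x_{Pike}(193 − 2x_{Pike} − x_{Mesa}) − 34x_{Pike}.
∂π/∂x_{Pike} = 159 − 4x_{Pike} − x_{Mesa} = 0 ⇒ x_{Pike} = 39.75 − 0.25x_{Mesa}.
Similarly x_{Mesa} = 39 − 0.25x_{Pike}.
Substituting the second reaction function into the first: x_{Pike} = 39.75 − 0.25(39 − 0.25x_{Pike}), which gives 0.9375x_{Pike} = 30 ⇒ x_{Pike} = 32.
Then x_{Mesa} = 39 − 0.25·32 = 31.
P_{Pike} = 193 − 2·32 − 31 = 98.
Profit = (98 − 34)·32 = 2048.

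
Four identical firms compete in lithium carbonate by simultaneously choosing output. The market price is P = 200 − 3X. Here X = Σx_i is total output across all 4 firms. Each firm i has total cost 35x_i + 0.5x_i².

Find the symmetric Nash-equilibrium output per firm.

10.3125

A representative firm's profit is π_i = x_i(200 − 3X) − 35x_i − 0.5x_i², with X = x_i + Σ_{j≠i} x_j.
First-order condition: 165 − 7x_i − 3Σ_{j≠i} x_j = 0.
Imposing symmetry (x_j = x for all j) turns Σ_{j≠i} x_j into 3x, so 165 = 16x and x = 10.3125.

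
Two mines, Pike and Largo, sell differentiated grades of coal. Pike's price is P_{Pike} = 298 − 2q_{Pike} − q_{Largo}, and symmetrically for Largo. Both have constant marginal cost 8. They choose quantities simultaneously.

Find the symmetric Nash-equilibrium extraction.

58

Mine Pike's profit: π = q_{Pike}(298 − 2q_{Pike} − q_{Largo}) − 8q_{Pike}.
∂π/∂q_{Pike} = 290 − 4q_{Pike} − q_{Largo} = 0 ⇒ q_{Pike} = 72.5 − 0.25q_{Largo}.
By symmetry q_{Largo} = q_{Pike}; substituting into the reaction function, 1.25q_{Pike} = 72.5 and q_{Pike} = 58.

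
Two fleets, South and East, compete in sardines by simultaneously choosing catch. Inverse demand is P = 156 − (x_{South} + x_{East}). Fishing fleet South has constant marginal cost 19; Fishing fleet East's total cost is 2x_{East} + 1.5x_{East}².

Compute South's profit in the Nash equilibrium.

3481

Fishing fleet South's profit: π = x_{South}(156 − (x_{South} + x_{East})) − 19x_{South}.
∂π/∂x_{South} = 137 − 2x_{South} − x_{East} = 0, so x_{South} = 68.5 − 0.5x_{East}.
For East: ∂π/∂x_{East} = 154 − 5x_{East} − x_{South} = 0 ⇒ x_{East} = 30.8 − 0.2x_{South}.
Substituting the second reaction function into the first: x_{South} = 68.5 − 0.5(30.8 − 0.2x_{South}), which gives 0.9x_{South} = 53.1 ⇒ x_{South} = 59.
Then x_{East} = 30.8 − 0.2·59 = 19.
Price P = 156 − 78 = 78.
South's profit: (78 − 19)·59 = 3481.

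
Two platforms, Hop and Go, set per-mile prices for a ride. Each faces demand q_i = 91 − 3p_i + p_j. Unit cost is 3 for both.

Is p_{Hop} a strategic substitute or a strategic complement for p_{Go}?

Hop's profit: π = (p_{Hop} − 3)(91 − 3p_{Hop} + p_{Go}).
∂π/∂p_{Hop} = 100 − 6p_{Hop} + p_{Go} = 0 ⇒ p_{Hop} = 50/3 + (1/6)p_{Go}.
The best-response slope dp_{Hop}/dp_{Go} = 1/6 > 0: the reaction function is upward-sloping, so the choices are strategic complements.

strategic complements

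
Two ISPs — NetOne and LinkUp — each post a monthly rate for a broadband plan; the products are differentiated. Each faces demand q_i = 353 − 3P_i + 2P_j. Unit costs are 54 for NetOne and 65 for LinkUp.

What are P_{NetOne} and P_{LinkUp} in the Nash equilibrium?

NetOne's profit: π = (P_{NetOne} − 54)(353 − 3P_{NetOne} + 2P_{LinkUp}).
∂π/∂P_{NetOne} = 515 − 6P_{NetOne} + 2P_{LinkUp} = 0 ⇒ P_{NetOne} = 515/6 + (1/3)P_{LinkUp}.
Similarly P_{LinkUp} = 274/3 + (1/3)P_{NetOne}.
Substituting the second reaction function into the first: P_{NetOne} = 515/6 + (1/3)(274/3 + (1/3)P_{NetOne}), which gives (8/9)P_{NetOne} = 2093/18 ⇒ P_{NetOne} = 130.8125.
Then P_{LinkUp} = 274/3 + (1/3)·130.8125 = 134.9375.

130.8125, 134.9375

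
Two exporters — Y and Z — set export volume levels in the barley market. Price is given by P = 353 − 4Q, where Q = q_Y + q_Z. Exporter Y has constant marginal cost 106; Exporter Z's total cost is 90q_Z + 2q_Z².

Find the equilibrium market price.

201.6

Exporter Y's profit: π = q_Y(353 − 4(q_Y + q_Z)) − 106q_Y.
∂π/∂q_Y = 247 − 8q_Y − 4q_Z = 0, so q_Y = 30.875 − 0.5q_Z.
For Z: ∂π/∂q_Z = 263 − 12q_Z − 4q_Y = 0 ⇒ q_Z = 263/12 − (1/3)q_Y.
Plugging q_Z into Y's best response: q_Y = 30.875 − 0.5(263/12 − (1/3)q_Y) ⇒ (5/6)q_Y = 239/12, so q_Y = 23.9.
Then q_Z = 263/12 − (1/3)·23.9 = 13.95.
Equilibrium price: P = 353 − 4·37.85 = 201.6.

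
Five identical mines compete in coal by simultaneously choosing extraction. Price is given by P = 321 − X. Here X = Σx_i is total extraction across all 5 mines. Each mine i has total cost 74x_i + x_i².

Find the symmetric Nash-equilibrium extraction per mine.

30.875

A representative mine's profit is π_i = x_i(321 − X) − 74x_i − x_i², with X = x_i + Σ_{j≠i} x_j.
First-order condition: 247 − 4x_i − Σ_{j≠i} x_j = 0.
With identical mines, set every x_j = x: then 247 − 4x − 4x = 0, i.e. x = 247/8 = 30.875.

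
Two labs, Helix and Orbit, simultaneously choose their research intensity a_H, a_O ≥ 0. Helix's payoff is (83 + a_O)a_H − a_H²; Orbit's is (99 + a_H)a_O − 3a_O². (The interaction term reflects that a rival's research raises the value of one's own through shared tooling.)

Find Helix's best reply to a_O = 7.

Expanding Helix's payoff: 83a_H + a_Oa_H − a_H².
∂π/∂a_H = 83 + a_O − 2a_H = 0, so a_H = 41.5 + 0.5a_O.
At a_O = 7: a_H = 41.5 + 0.5·7 = 45.

45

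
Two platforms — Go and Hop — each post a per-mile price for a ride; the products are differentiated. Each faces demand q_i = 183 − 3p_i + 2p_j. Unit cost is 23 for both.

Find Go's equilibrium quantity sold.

Go's profit: π = (p_{Go} − 23)(183 − 3p_{Go} + 2p_{Hop}).
∂π/∂p_{Go} = 252 − 6p_{Go} + 2p_{Hop} = 0 ⇒ p_{Go} = 42 + (1/3)p_{Hop}.
By symmetry p_{Hop} = p_{Go}; substituting into the reaction function, (2/3)p_{Go} = 42 and p_{Go} = 63.
q_{Go} = 183 − 3·63 + 2·63 = 120.

120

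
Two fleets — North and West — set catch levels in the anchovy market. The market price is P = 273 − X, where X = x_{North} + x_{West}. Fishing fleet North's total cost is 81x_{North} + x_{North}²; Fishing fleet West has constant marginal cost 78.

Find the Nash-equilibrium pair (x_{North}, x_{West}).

27, 84

Fishing fleet North's profit: π = x_{North}(273 − (x_{North} + x_{West})) − 81x_{North} − x_{North}².
∂π/∂x_{North} = 192 − 4x_{North} − x_{West} = 0, so x_{North} = 48 − 0.25x_{West}.
For West: ∂π/∂x_{West} = 195 − 2x_{West} − x_{North} = 0 ⇒ x_{West} = 97.5 − 0.5x_{North}.
Substituting the second reaction function into the first: x_{North} = 48 − 0.25(97.5 − 0.5x_{North}), which gives 0.875x_{North} = 23.625 ⇒ x_{North} = 27.
Then x_{West} = 97.5 − 0.5·27 = 84.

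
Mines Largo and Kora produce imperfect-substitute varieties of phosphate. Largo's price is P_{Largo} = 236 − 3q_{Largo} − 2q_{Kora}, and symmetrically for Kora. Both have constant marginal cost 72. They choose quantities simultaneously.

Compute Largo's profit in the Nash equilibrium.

Mine Largo's profit: π = q_{Largo}(236 − 3q_{Largo} − 2q_{Kora}) − 72q_{Largo}.
∂π/∂q_{Largo} = 164 − 6q_{Largo} − 2q_{Kora} = 0 ⇒ q_{Largo} = 82/3 − (1/3)q_{Kora}.
Setting q_{Largo} = q_{Kora} in the reaction function: q_{Largo} = 82/3 − (1/3)q_{Largo}, so q_{Largo} = (82/3) / (4/3) = 20.5.
P_{Largo} = 236 − 3·20.5 − 2·20.5 = 133.5.
Profit = (133.5 − 72)·20.5 = 1260.75.

1260.75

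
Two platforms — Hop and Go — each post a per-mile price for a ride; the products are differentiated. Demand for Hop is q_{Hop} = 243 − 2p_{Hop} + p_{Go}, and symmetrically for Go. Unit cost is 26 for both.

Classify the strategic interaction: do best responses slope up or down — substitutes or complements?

strategic complements

Hop's profit: π = (p_{Hop} − 26)(243 − 2p_{Hop} + p_{Go}).
∂π/∂p_{Hop} = 295 − 4p_{Hop} + p_{Go} = 0 ⇒ p_{Hop} = 73.75 + 0.25p_{Go}.
The best-response slope dp_{Hop}/dp_{Go} = 0.25 > 0: the reaction function is upward-sloping, so the choices are strategic complements.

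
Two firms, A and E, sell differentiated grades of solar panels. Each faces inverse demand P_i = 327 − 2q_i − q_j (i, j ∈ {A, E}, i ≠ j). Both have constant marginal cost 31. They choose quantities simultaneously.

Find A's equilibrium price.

Firm A's profit: π = q_A(327 − 2q_A − q_E) − 31q_A.
∂π/∂q_A = 296 − 4q_A − q_E = 0 ⇒ q_A = 74 − 0.25q_E.
By symmetry q_E = q_A; substituting into the reaction function, 1.25q_A = 74 and q_A = 59.2.
P_A = 327 − 2·59.2 − 59.2 = 149.4.

149.4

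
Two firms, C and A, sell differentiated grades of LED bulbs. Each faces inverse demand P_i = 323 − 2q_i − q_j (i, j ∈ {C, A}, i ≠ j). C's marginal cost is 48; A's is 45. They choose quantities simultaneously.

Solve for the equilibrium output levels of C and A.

Firm C's profit: π = q_C(323 − 2q_C − q_A) − 48q_C.
∂π/∂q_C = 275 − 4q_C − q_A = 0 ⇒ q_C = 68.75 − 0.25q_A.
Similarly q_A = 69.5 − 0.25q_C.
Substituting the second reaction function into the first: q_C = 68.75 − 0.25(69.5 − 0.25q_C), which gives 0.9375q_C = 51.375 ⇒ q_C = 54.8.
Then q_A = 69.5 − 0.25·54.8 = 55.8.

54.8, 55.8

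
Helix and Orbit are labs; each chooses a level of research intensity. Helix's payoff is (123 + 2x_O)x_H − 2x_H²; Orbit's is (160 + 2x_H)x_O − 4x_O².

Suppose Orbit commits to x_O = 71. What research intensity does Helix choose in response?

Expanding Helix's payoff: 123x_H + 2x_Ox_H − 2x_H².
∂π/∂x_H = 123 + 2x_O − 4x_H = 0, so x_H = 30.75 + 0.5x_O.
At x_O = 71: x_H = 30.75 + 0.5·71 = 66.25.

66.25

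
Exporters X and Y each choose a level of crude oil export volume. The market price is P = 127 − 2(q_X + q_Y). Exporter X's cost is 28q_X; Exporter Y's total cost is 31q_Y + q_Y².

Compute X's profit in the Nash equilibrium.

808.02

Exporter X's profit: π = q_X(127 − 2(q_X + q_Y)) − 28q_X.
∂π/∂q_X = 99 − 4q_X − 2q_Y = 0, so q_X = 24.75 − 0.5q_Y.
For Y: ∂π/∂q_Y = 96 − 6q_Y − 2q_X = 0 ⇒ q_Y = 16 − (1/3)q_X.
Substituting the second reaction function into the first: q_X = 24.75 − 0.5(16 − (1/3)q_X), which gives (5/6)q_X = 16.75 ⇒ q_X = 20.1.
Then q_Y = 16 − (1/3)·20.1 = 9.3.
Price P = 127 − 2·29.4 = 68.2.
X's profit: (68.2 − 28)·20.1 = 808.02.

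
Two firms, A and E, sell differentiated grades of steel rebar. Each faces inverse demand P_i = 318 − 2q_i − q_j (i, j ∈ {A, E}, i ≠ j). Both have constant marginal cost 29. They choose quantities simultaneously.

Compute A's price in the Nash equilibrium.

Firm A's profit: π = q_A(318 − 2q_A − q_E) − 29q_A.
∂π/∂q_A = 289 − 4q_A − q_E = 0 ⇒ q_A = 72.25 − 0.25q_E.
Setting q_A = q_E in the reaction function: q_A = 72.25 − 0.25q_A, so q_A = 72.25 / 1.25 = 57.8.
P_A = 318 − 2·57.8 − 57.8 = 144.6.

144.6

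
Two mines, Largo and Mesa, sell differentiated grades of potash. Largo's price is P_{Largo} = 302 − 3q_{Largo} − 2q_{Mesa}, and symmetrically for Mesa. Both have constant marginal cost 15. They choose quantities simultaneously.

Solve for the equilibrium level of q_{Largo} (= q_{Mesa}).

35.875

Mine Largo's profit: π = q_{Largo}(302 − 3q_{Largo} − 2q_{Mesa}) − 15q_{Largo}.
∂π/∂q_{Largo} = 287 − 6q_{Largo} − 2q_{Mesa} = 0 ⇒ q_{Largo} = 287/6 − (1/3)q_{Mesa}.
The game is symmetric, so in equilibrium q_{Mesa} = q_{Largo}: the reaction function gives (4/3)q_{Largo} = 287/6, hence q_{Largo} = 35.875.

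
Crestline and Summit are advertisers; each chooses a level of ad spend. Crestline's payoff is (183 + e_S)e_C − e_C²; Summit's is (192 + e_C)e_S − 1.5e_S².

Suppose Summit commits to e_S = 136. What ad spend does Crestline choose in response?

Expanding Crestline's payoff: 183e_C + e_Se_C − e_C².
∂π/∂e_C = 183 + e_S − 2e_C = 0, so e_C = 91.5 + 0.5e_S.
At e_S = 136: e_C = 91.5 + 0.5·136 = 159.5.

159.5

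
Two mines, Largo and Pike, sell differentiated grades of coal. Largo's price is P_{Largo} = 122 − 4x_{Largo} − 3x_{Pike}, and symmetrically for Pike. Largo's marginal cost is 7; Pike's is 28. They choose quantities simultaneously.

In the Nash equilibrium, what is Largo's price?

Mine Largo's profit: π = x_{Largo}(122 − 4x_{Largo} − 3x_{Pike}) − 7x_{Largo}.
∂π/∂x_{Largo} = 115 − 8x_{Largo} − 3x_{Pike} = 0 ⇒ x_{Largo} = 14.375 − 0.375x_{Pike}.
Similarly x_{Pike} = 11.75 − 0.375x_{Largo}.
Plugging x_{Pike} into Largo's best response: x_{Largo} = 14.375 − 0.375(11.75 − 0.375x_{Largo}) ⇒ (55/64)x_{Largo} = 319/32, so x_{Largo} = 11.6.
Then x_{Pike} = 11.75 − 0.375·11.6 = 7.4.
P_{Largo} = 122 − 4·11.6 − 3·7.4 = 53.4.

53.4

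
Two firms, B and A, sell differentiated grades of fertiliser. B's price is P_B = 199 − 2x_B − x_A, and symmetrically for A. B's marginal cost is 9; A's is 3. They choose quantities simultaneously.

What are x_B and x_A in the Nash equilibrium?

37.6, 39.6

Firm B's profit: π = x_B(199 − 2x_B − x_A) − 9x_B.
∂π/∂x_B = 190 − 4x_B − x_A = 0 ⇒ x_B = 47.5 − 0.25x_A.
Similarly x_A = 49 − 0.25x_B.
Substituting the second reaction function into the first: x_B = 47.5 − 0.25(49 − 0.25x_B), which gives 0.9375x_B = 35.25 ⇒ x_B = 37.6.
Then x_A = 49 − 0.25·37.6 = 39.6.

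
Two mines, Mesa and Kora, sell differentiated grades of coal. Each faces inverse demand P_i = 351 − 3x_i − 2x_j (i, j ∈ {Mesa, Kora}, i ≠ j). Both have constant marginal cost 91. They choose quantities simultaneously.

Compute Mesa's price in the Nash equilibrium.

188.5

Mine Mesa's profit: π = x_{Mesa}(351 − 3x_{Mesa} − 2x_{Kora}) − 91x_{Mesa}.
∂π/∂x_{Mesa} = 260 − 6x_{Mesa} − 2x_{Kora} = 0 ⇒ x_{Mesa} = 130/3 − (1/3)x_{Kora}.
Setting x_{Mesa} = x_{Kora} in the reaction function: x_{Mesa} = 130/3 − (1/3)x_{Mesa}, so x_{Mesa} = (130/3) / (4/3) = 32.5.
P_{Mesa} = 351 − 3·32.5 − 2·32.5 = 188.5.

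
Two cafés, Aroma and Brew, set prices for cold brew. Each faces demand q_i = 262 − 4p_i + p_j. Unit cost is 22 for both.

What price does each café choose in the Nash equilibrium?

Aroma's profit: π = (p_{Aroma} − 22)(262 − 4p_{Aroma} + p_{Brew}).
∂π/∂p_{Aroma} = 350 − 8p_{Aroma} + p_{Brew} = 0 ⇒ p_{Aroma} = 43.75 + 0.125p_{Brew}.
By symmetry p_{Brew} = p_{Aroma}; substituting into the reaction function, 0.875p_{Aroma} = 43.75 and p_{Aroma} = 50.

50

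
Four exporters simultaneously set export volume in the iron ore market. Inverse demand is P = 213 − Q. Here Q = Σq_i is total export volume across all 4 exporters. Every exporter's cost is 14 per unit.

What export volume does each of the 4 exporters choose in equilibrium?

39.8

A representative exporter's profit is π_i = q_i(213 − Q) − 14q_i, with Q = q_i + Σ_{j≠i} q_j.
First-order condition: 199 − 2q_i − Σ_{j≠i} q_j = 0.
Imposing symmetry (q_j = q for all j) turns Σ_{j≠i} q_j into 3q, so 199 = 5q and q = 39.8.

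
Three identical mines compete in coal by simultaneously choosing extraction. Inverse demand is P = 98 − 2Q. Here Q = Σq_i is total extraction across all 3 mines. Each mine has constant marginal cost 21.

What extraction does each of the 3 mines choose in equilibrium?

A representative mine's profit is π_i = q_i(98 − 2Q) − 21q_i, with Q = q_i + Σ_{j≠i} q_j.
First-order condition: 77 − 4q_i − 2Σ_{j≠i} q_j = 0.
With identical mines, set every q_j = q: then 77 − 4q − 4q = 0, i.e. q = 77/8 = 9.625.

9.625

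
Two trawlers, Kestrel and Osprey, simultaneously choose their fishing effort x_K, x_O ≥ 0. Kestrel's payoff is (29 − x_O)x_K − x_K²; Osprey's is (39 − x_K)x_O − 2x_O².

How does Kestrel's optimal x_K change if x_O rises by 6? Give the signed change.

Expanding Kestrel's payoff: 29x_K − x_Ox_K − x_K².
∂π/∂x_K = 29 − x_O − 2x_K = 0, so x_K = 14.5 − 0.5x_O.
The reaction-function slope is −0.5, so a 6-unit rise in x_O moves x_K by −0.5 × 6 = −3. Kestrel's best response falls — the actions are strategic substitutes.

-3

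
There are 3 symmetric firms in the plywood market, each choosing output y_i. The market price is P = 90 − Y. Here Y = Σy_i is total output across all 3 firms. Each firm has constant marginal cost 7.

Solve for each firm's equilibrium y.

20.75

A representative firm's profit is π_i = y_i(90 − Y) − 7y_i, with Y = y_i + Σ_{j≠i} y_j.
First-order condition: 83 − 2y_i − Σ_{j≠i} y_j = 0.
Imposing symmetry (y_j = y for all j) turns Σ_{j≠i} y_j into 2y, so 83 = 4y and y = 20.75.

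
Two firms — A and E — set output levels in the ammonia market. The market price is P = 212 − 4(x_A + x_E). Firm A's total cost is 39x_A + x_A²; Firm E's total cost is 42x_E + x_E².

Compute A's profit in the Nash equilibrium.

Firm A's profit: π = x_A(212 − 4(x_A + x_E)) − 39x_A − x_A².
∂π/∂x_A = 173 − 10x_A − 4x_E = 0, so x_A = 17.3 − 0.4x_E.
By the same steps for E: x_E = 17 − 0.4x_A.
Plugging x_E into A's best response: x_A = 17.3 − 0.4(17 − 0.4x_A) ⇒ 0.84x_A = 10.5, so x_A = 12.5.
Then x_E = 17 − 0.4·12.5 = 12.
Price P = 212 − 4·24.5 = 114.
A's profit: (114 − 39)·12.5 − (12.5)² = 781.25.

781.25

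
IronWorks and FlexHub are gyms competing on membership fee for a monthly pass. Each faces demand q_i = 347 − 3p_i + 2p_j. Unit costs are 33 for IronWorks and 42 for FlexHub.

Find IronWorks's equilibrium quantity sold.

IronWorks's profit: π = (p_{IronWorks} − 33)(347 − 3p_{IronWorks} + 2p_{FlexHub}).
∂π/∂p_{IronWorks} = 446 − 6p_{IronWorks} + 2p_{FlexHub} = 0 ⇒ p_{IronWorks} = 223/3 + (1/3)p_{FlexHub}.
Similarly p_{FlexHub} = 473/6 + (1/3)p_{IronWorks}.
Substituting the second reaction function into the first: p_{IronWorks} = 223/3 + (1/3)(473/6 + (1/3)p_{IronWorks}), which gives (8/9)p_{IronWorks} = 1811/18 ⇒ p_{IronWorks} = 113.1875.
Then p_{FlexHub} = 473/6 + (1/3)·113.1875 = 116.5625.
q_{IronWorks} = 347 − 3·113.1875 + 2·116.5625 = 240.5625.

240.5625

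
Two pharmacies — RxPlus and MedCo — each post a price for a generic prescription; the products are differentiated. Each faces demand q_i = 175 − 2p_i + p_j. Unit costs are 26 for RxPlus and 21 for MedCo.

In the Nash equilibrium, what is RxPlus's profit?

4802

RxPlus's profit: π = (p_{RxPlus} − 26)(175 − 2p_{RxPlus} + p_{MedCo}).
∂π/∂p_{RxPlus} = 227 − 4p_{RxPlus} + p_{MedCo} = 0 ⇒ p_{RxPlus} = 56.75 + 0.25p_{MedCo}.
Similarly p_{MedCo} = 54.25 + 0.25p_{RxPlus}.
Substituting the second reaction function into the first: p_{RxPlus} = 56.75 + 0.25(54.25 + 0.25p_{RxPlus}), which gives 0.9375p_{RxPlus} = 70.3125 ⇒ p_{RxPlus} = 75.
Then p_{MedCo} = 54.25 + 0.25·75 = 73.
q_{RxPlus} = 175 − 2·75 + 73 = 98.
Profit = (75 − 26)·98 = 4802.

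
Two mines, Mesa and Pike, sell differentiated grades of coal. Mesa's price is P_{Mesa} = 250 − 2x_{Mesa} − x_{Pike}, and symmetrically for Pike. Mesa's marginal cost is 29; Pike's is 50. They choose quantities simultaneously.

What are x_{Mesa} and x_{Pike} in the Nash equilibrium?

Mine Mesa's profit: π = x_{Mesa}(250 − 2x_{Mesa} − x_{Pike}) − 29x_{Mesa}.
∂π/∂x_{Mesa} = 221 − 4x_{Mesa} − x_{Pike} = 0 ⇒ x_{Mesa} = 55.25 − 0.25x_{Pike}.
Similarly x_{Pike} = 50 − 0.25x_{Mesa}.
Solving the two reaction functions simultaneously: (1 − (−0.25)(−0.25))x_{Mesa} = 55.25 − 0.25·50, so 0.9375x_{Mesa} = 42.75 and x_{Mesa} = 45.6.
Then x_{Pike} = 50 − 0.25·45.6 = 38.6.

45.6, 38.6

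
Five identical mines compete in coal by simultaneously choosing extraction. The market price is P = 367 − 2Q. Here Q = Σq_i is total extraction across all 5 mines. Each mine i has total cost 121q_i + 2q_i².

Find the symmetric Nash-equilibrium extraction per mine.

A representative mine's profit is π_i = q_i(367 − 2Q) − 121q_i − 2q_i², with Q = q_i + Σ_{j≠i} q_j.
First-order condition: 246 − 8q_i − 2Σ_{j≠i} q_j = 0.
In a symmetric equilibrium every mine chooses the same q, so Σ_{j≠i} q_j = 4q. The condition becomes 246 − 16q = 0, giving q = 246/16 = 15.375.

15.375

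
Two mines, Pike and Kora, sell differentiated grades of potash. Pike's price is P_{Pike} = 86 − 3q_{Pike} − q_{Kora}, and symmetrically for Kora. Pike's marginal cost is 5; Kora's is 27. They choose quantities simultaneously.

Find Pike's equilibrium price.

Mine Pike's profit: π = q_{Pike}(86 − 3q_{Pike} − q_{Kora}) − 5q_{Pike}.
∂π/∂q_{Pike} = 81 − 6q_{Pike} − q_{Kora} = 0 ⇒ q_{Pike} = 13.5 − (1/6)q_{Kora}.
Similarly q_{Kora} = 59/6 − (1/6)q_{Pike}.
Solving the two reaction functions simultaneously: (1 − (−1/6)(−1/6))q_{Pike} = 13.5 − (1/6)·(59/6), so (35/36)q_{Pike} = 427/36 and q_{Pike} = 12.2.
Then q_{Kora} = 59/6 − (1/6)·12.2 = 7.8.
P_{Pike} = 86 − 3·12.2 − 7.8 = 41.6.

41.6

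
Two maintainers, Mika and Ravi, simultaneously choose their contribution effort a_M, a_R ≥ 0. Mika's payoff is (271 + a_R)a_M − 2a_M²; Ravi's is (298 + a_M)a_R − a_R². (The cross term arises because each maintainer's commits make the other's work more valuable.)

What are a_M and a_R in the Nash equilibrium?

Expanding Mika's payoff: 271a_M + a_Ra_M − 2a_M².
∂π/∂a_M = 271 + a_R − 4a_M = 0, so a_M = 67.75 + 0.25a_R.
Likewise for Ravi: a_R = 149 + 0.5a_M.
Substituting the second reaction function into the first: a_M = 67.75 + 0.25(149 + 0.5a_M), which gives 0.875a_M = 105 ⇒ a_M = 120.
Then a_R = 149 + 0.5·120 = 209.

120, 209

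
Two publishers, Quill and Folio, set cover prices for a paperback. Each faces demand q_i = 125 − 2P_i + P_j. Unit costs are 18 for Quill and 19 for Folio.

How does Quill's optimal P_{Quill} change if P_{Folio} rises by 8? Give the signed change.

Quill's profit: π = (P_{Quill} − 18)(125 − 2P_{Quill} + P_{Folio}).
∂π/∂P_{Quill} = 161 − 4P_{Quill} + P_{Folio} = 0 ⇒ P_{Quill} = 40.25 + 0.25P_{Folio}.
The reaction-function slope is 0.25, so an 8-unit rise in P_{Folio} moves P_{Quill} by 0.25 × 8 = 2. Quill's best response rises — the actions are strategic complements.

2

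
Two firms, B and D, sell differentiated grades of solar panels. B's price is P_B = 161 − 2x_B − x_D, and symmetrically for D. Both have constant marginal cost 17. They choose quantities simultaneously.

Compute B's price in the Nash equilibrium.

Firm B's profit: π = x_B(161 − 2x_B − x_D) − 17x_B.
∂π/∂x_B = 144 − 4x_B − x_D = 0 ⇒ x_B = 36 − 0.25x_D.
The game is symmetric, so in equilibrium x_D = x_B: the reaction function gives 1.25x_B = 36, hence x_B = 28.8.
P_B = 161 − 2·28.8 − 28.8 = 74.6.

74.6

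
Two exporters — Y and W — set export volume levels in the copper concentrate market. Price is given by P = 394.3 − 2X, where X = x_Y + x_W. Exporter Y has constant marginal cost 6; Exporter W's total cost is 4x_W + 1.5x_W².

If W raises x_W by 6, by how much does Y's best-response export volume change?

-3

Exporter Y's profit: π = x_Y(394.3 − 2(x_Y + x_W)) − 6x_Y.
∂π/∂x_Y = 388.3 − 4x_Y − 2x_W = 0, so x_Y = 97.075 − 0.5x_W.
The reaction-function slope is −0.5, so a 6-unit rise in x_W moves x_Y by −0.5 × 6 = −3. Y's best response falls — the actions are strategic substitutes.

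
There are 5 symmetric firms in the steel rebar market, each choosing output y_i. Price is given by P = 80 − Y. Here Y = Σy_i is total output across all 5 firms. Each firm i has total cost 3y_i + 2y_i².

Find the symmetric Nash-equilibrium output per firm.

7.7

A representative firm's profit is π_i = y_i(80 − Y) − 3y_i − 2y_i², with Y = y_i + Σ_{j≠i} y_j.
First-order condition: 77 − 6y_i − Σ_{j≠i} y_j = 0.
In a symmetric equilibrium every firm chooses the same y, so Σ_{j≠i} y_j = 4y. The condition becomes 77 − 10y = 0, giving y = 77/10 = 7.7.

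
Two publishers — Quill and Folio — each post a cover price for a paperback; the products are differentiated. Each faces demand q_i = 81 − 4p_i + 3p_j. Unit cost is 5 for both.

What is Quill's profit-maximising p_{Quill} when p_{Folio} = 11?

Quill's profit: π = (p_{Quill} − 5)(81 − 4p_{Quill} + 3p_{Folio}).
∂π/∂p_{Quill} = 101 − 8p_{Quill} + 3p_{Folio} = 0 ⇒ p_{Quill} = 12.625 + 0.375p_{Folio}.
At p_{Folio} = 11: p_{Quill} = 12.625 + 0.375·11 = 16.75.

16.75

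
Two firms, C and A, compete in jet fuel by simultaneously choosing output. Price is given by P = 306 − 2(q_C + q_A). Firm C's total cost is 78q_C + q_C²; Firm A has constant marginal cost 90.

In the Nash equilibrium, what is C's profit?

Firm C's profit: π = q_C(306 − 2(q_C + q_A)) − 78q_C − q_C².
∂π/∂q_C = 228 − 6q_C − 2q_A = 0, so q_C = 38 − (1/3)q_A.
For A: ∂π/∂q_A = 216 − 4q_A − 2q_C = 0 ⇒ q_A = 54 − 0.5q_C.
Solving the two reaction functions simultaneously: (1 − (−1/3)(−0.5))q_C = 38 − (1/3)·54, so (5/6)q_C = 20 and q_C = 24.
Then q_A = 54 − 0.5·24 = 42.
Price P = 306 − 2·66 = 174.
C's profit: (174 − 78)·24 − (24)² = 1728.

1728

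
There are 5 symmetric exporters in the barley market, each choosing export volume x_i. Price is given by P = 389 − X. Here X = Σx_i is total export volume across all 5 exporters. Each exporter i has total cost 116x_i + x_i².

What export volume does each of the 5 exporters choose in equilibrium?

34.125

A representative exporter's profit is π_i = x_i(389 − X) − 116x_i − x_i², with X = x_i + Σ_{j≠i} x_j.
First-order condition: 273 − 4x_i − Σ_{j≠i} x_j = 0.
With identical exporters, set every x_j = x: then 273 − 4x − 4x = 0, i.e. x = 273/8 = 34.125.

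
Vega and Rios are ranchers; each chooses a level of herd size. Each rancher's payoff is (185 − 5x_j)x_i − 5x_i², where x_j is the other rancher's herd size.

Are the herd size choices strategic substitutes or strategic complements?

strategic substitutes

Vega's payoff is (185 − 5x_R)x_V − 5x_V².
∂π/∂x_V = 185 − 5x_R − 10x_V = 0, so x_V = 18.5 − 0.5x_R.
The best-response slope dx_V/dx_R = −0.5 < 0: the reaction function is downward-sloping, so the choices are strategic substitutes.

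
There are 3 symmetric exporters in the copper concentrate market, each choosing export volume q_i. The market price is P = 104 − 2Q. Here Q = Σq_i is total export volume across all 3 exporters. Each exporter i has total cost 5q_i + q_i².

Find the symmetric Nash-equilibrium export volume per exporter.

9.9

A representative exporter's profit is π_i = q_i(104 − 2Q) − 5q_i − q_i², with Q = q_i + Σ_{j≠i} q_j.
First-order condition: 99 − 6q_i − 2Σ_{j≠i} q_j = 0.
In a symmetric equilibrium every exporter chooses the same q, so Σ_{j≠i} q_j = 2q. The condition becomes 99 − 10q = 0, giving q = 99/10 = 9.9.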